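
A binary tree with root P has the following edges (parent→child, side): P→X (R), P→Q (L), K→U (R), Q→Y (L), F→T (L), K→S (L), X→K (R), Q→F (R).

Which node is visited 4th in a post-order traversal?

Post-order visits the left subtree, then the right subtree, then the node.
At P: go left to Q.
  At Q: go left to Y.
    Y is a leaf — visit Y.
  At Q: go right to F.
    At F: go left to T.
      T is a leaf — visit T.
    At F: no right child.
    Visit F.
  Visit Q.
At P: go right to X.
  At X: no left child.
  At X: go right to K.
    At K: go left to S.
      S is a leaf — visit S.
    At K: go right to U.
      U is a leaf — visit U.
    Visit K.
  Visit X.
Visit P.
Full post-order sequence: Y, T, F, Q, S, U, K, X, P.

Q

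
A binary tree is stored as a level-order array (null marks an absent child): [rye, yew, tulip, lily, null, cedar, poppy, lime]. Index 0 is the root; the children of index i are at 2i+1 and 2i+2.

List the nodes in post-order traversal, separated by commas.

lime, lily, yew, cedar, poppy, tulip, rye

Post-order visits the left subtree, then the right subtree, then the node.
At rye: go left to yew.
  At yew: go left to lily.
    At lily: go left to lime.
      lime is a leaf — visit lime.
    At lily: no right child.
    Visit lily.
  At yew: no right child.
  Visit yew.
At rye: go right to tulip.
  At tulip: go left to cedar.
    cedar is a leaf — visit cedar.
  At tulip: go right to poppy.
    poppy is a leaf — visit poppy.
  Visit tulip.
Visit rye.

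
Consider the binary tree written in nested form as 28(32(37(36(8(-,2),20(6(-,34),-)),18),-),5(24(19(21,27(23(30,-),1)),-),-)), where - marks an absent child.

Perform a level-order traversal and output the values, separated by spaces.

Level-order visits nodes level by level from the root, left to right within each level.
Level 0: 28
Level 1: 32, 5
Level 2: 37, 24
Level 3: 36, 18, 19
Level 4: 8, 20, 21, 27
Level 5: 2, 6, 23, 1
Level 6: 34, 30

28 32 5 37 24 36 18 19 8 20 21 27 2 6 23 1 34 30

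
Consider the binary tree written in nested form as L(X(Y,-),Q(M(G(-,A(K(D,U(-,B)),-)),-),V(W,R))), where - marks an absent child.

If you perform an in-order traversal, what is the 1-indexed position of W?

12

In-order visits the left subtree, then the node, then the right subtree.
At L: go left to X.
  At X: go left to Y.
    Y is a leaf — visit Y.
  Visit X.
  At X: no right child.
Visit L.
At L: go right to Q.
  At Q: go left to M.
    At M: go left to G.
      At G: no left child.
      Visit G.
      At G: go right to A.
        At A: go left to K.
          At K: go left to D.
            D is a leaf — visit D.
          Visit K.
          At K: go right to U.
            At U: no left child.
            Visit U.
            At U: go right to B.
              B is a leaf — visit B.
        Visit A.
        At A: no right child.
    Visit M.
    At M: no right child.
  Visit Q.
  At Q: go right to V.
    At V: go left to W.
      W is a leaf — visit W.
    Visit V.
    At V: go right to R.
      R is a leaf — visit R.
Full in-order sequence: Y, X, L, G, D, K, U, B, A, M, Q, W, V, R.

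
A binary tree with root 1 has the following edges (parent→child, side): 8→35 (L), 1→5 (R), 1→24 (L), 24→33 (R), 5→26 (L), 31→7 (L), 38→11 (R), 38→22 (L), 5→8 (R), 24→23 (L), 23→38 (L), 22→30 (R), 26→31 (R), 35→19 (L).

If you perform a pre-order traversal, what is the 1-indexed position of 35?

14

Pre-order visits the node, then its left subtree, then its right subtree.
Visit 1.
At 1: go left to 24.
  Visit 24.
  At 24: go left to 23.
    Visit 23.
    At 23: go left to 38.
      Visit 38.
      At 38: go left to 22.
        Visit 22.
        At 22: no left child.
        At 22: go right to 30.
          30 is a leaf — visit 30.
      At 38: go right to 11.
        11 is a leaf — visit 11.
    At 23: no right child.
  At 24: go right to 33.
    33 is a leaf — visit 33.
At 1: go right to 5.
  Visit 5.
  At 5: go left to 26.
    Visit 26.
    At 26: no left child.
    At 26: go right to 31.
      Visit 31.
      At 31: go left to 7.
        7 is a leaf — visit 7.
      At 31: no right child.
  At 5: go right to 8.
    Visit 8.
    At 8: go left to 35.
      Visit 35.
      At 35: go left to 19.
        19 is a leaf — visit 19.
      At 35: no right child.
    At 8: no right child.
Full pre-order sequence: 1, 24, 23, 38, 22, 30, 11, 33, 5, 26, 31, 7, 8, 35, 19.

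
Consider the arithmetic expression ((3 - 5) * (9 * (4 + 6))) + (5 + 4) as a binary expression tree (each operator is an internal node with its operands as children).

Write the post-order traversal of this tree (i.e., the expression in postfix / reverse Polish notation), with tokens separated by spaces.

Post-order on an expression tree gives postfix notation: for each operator, emit left operand, right operand, then the operator.

3 5 - 9 4 6 + * * 5 4 + +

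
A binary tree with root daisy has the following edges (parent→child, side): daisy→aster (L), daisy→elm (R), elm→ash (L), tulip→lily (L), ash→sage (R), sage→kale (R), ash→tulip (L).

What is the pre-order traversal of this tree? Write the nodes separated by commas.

daisy, aster, elm, ash, tulip, lily, sage, kale

Pre-order visits the node, then its left subtree, then its right subtree.
Visit daisy.
At daisy: go left to aster.
  aster is a leaf — visit aster.
At daisy: go right to elm.
  Visit elm.
  At elm: go left to ash.
    Visit ash.
    At ash: go left to tulip.
      Visit tulip.
      At tulip: go left to lily.
        lily is a leaf — visit lily.
      At tulip: no right child.
    At ash: go right to sage.
      Visit sage.
      At sage: no left child.
      At sage: go right to kale.
        kale is a leaf — visit kale.
  At elm: no right child.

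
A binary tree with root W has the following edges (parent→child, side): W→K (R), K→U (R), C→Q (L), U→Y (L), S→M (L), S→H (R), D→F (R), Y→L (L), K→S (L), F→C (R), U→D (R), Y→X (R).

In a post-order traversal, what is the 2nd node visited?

Post-order visits the left subtree, then the right subtree, then the node.
At W: no left child.
At W: go right to K.
  At K: go left to S.
    At S: go left to M.
      M is a leaf — visit M.
    At S: go right to H.
      H is a leaf — visit H.
    Visit S.
  At K: go right to U.
    At U: go left to Y.
      At Y: go left to L.
        L is a leaf — visit L.
      At Y: go right to X.
        X is a leaf — visit X.
      Visit Y.
    At U: go right to D.
      At D: no left child.
      At D: go right to F.
        At F: no left child.
        At F: go right to C.
          At C: go left to Q.
            Q is a leaf — visit Q.
          At C: no right child.
          Visit C.
        Visit F.
      Visit D.
    Visit U.
  Visit K.
Visit W.
Full post-order sequence: M, H, S, L, X, Y, Q, C, F, D, U, K, W.

H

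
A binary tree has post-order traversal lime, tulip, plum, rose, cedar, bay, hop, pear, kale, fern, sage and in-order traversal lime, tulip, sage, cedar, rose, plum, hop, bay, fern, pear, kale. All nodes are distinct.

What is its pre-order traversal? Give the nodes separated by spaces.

The last element of post-order is the root; it splits in-order into left and right subtrees.
Root sage: left subtree has 2 nodes {lime, tulip}, right has 8 {cedar, rose, plum, hop, bay, fern, pear, kale}.
  Root tulip: left subtree has 1 node {lime}, right has 0 { }.
  Root fern: left subtree has 5 nodes {cedar, rose, plum, hop, bay}, right has 2 {pear, kale}.
    Root hop: left subtree has 3 nodes {cedar, rose, plum}, right has 1 {bay}.
      Root cedar: left subtree has 0 nodes { }, right has 2 {rose, plum}.
        Root rose: left subtree has 0 nodes { }, right has 1 {plum}.
    Root kale: left subtree has 1 node {pear}, right has 0 { }.

sage tulip lime fern hop cedar rose plum bay kale pear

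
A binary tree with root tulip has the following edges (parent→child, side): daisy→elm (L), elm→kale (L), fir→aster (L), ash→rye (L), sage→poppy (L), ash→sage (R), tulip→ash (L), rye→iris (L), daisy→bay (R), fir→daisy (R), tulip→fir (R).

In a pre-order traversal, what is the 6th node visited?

Pre-order visits the node, then its left subtree, then its right subtree.
Visit tulip.
At tulip: go left to ash.
  Visit ash.
  At ash: go left to rye.
    Visit rye.
    At rye: go left to iris.
      iris is a leaf — visit iris.
    At rye: no right child.
  At ash: go right to sage.
    Visit sage.
    At sage: go left to poppy.
      poppy is a leaf — visit poppy.
    At sage: no right child.
At tulip: go right to fir.
  Visit fir.
  At fir: go left to aster.
    aster is a leaf — visit aster.
  At fir: go right to daisy.
    Visit daisy.
    At daisy: go left to elm.
      Visit elm.
      At elm: go left to kale.
        kale is a leaf — visit kale.
      At elm: no right child.
    At daisy: go right to bay.
      bay is a leaf — visit bay.
Full pre-order sequence: tulip, ash, rye, iris, sage, poppy, fir, aster, daisy, elm, kale, bay.

poppy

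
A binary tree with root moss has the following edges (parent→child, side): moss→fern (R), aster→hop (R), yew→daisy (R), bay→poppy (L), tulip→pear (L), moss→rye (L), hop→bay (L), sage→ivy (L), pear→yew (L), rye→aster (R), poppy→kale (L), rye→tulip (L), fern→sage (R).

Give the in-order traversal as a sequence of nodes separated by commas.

In-order visits the left subtree, then the node, then the right subtree.
At moss: go left to rye.
  At rye: go left to tulip.
    At tulip: go left to pear.
      At pear: go left to yew.
        At yew: no left child.
        Visit yew.
        At yew: go right to daisy.
          daisy is a leaf — visit daisy.
      Visit pear.
      At pear: no right child.
    Visit tulip.
    At tulip: no right child.
  Visit rye.
  At rye: go right to aster.
    At aster: no left child.
    Visit aster.
    At aster: go right to hop.
      At hop: go left to bay.
        At bay: go left to poppy.
          At poppy: go left to kale.
            kale is a leaf — visit kale.
          Visit poppy.
          At poppy: no right child.
        Visit bay.
        At bay: no right child.
      Visit hop.
      At hop: no right child.
Visit moss.
At moss: go right to fern.
  At fern: no left child.
  Visit fern.
  At fern: go right to sage.
    At sage: go left to ivy.
      ivy is a leaf — visit ivy.
    Visit sage.
    At sage: no right child.

yew, daisy, pear, tulip, rye, aster, kale, poppy, bay, hop, moss, fern, ivy, sage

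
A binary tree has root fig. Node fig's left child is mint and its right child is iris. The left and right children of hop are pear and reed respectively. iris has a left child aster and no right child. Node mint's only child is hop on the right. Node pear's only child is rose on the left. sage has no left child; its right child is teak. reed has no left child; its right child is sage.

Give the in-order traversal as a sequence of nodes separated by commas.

mint, rose, pear, hop, reed, sage, teak, fig, aster, iris

In-order visits the left subtree, then the node, then the right subtree.
At fig: go left to mint.
  At mint: no left child.
  Visit mint.
  At mint: go right to hop.
    At hop: go left to pear.
      At pear: go left to rose.
        rose is a leaf — visit rose.
      Visit pear.
      At pear: no right child.
    Visit hop.
    At hop: go right to reed.
      At reed: no left child.
      Visit reed.
      At reed: go right to sage.
        At sage: no left child.
        Visit sage.
        At sage: go right to teak.
          teak is a leaf — visit teak.
Visit fig.
At fig: go right to iris.
  At iris: go left to aster.
    aster is a leaf — visit aster.
  Visit iris.
  At iris: no right child.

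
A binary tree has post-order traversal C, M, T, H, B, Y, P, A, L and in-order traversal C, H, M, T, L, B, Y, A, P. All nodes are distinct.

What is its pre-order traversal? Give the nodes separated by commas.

L, H, C, T, M, A, Y, B, P

The last element of post-order is the root; it splits in-order into left and right subtrees.
Root L: left subtree has 4 nodes {C, H, M, T}, right has 4 {B, Y, A, P}.
  Root H: left subtree has 1 node {C}, right has 2 {M, T}.
    Root T: left subtree has 1 node {M}, right has 0 { }.
  Root A: left subtree has 2 nodes {B, Y}, right has 1 {P}.
    Root Y: left subtree has 1 node {B}, right has 0 { }.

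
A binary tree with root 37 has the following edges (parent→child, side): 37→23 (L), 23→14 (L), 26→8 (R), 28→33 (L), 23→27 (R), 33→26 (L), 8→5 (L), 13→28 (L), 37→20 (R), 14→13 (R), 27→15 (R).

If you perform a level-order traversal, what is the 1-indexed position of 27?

5

Level-order visits nodes level by level from the root, left to right within each level.
Level 0: 37
Level 1: 23, 20
Level 2: 14, 27
Level 3: 13, 15
Level 4: 28
Level 5: 33
Level 6: 26
Level 7: 8
Level 8: 5
Full level-order sequence: 37, 23, 20, 14, 27, 13, 15, 28, 33, 26, 8, 5.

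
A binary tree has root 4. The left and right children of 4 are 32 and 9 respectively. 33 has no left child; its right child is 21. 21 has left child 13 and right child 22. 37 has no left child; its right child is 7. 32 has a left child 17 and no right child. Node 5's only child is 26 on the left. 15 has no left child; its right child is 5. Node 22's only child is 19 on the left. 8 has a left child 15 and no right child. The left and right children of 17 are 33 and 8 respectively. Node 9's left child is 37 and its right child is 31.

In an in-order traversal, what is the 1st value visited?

In-order visits the left subtree, then the node, then the right subtree.
At 4: go left to 32.
  At 32: go left to 17.
    At 17: go left to 33.
      At 33: no left child.
      Visit 33.
      At 33: go right to 21.
        At 21: go left to 13.
          13 is a leaf — visit 13.
        Visit 21.
        At 21: go right to 22.
          At 22: go left to 19.
            19 is a leaf — visit 19.
          Visit 22.
          At 22: no right child.
    Visit 17.
    At 17: go right to 8.
      At 8: go left to 15.
        At 15: no left child.
        Visit 15.
        At 15: go right to 5.
          At 5: go left to 26.
            26 is a leaf — visit 26.
          Visit 5.
          At 5: no right child.
      Visit 8.
      At 8: no right child.
  Visit 32.
  At 32: no right child.
Visit 4.
At 4: go right to 9.
  At 9: go left to 37.
    At 37: no left child.
    Visit 37.
    At 37: go right to 7.
      7 is a leaf — visit 7.
  Visit 9.
  At 9: go right to 31.
    31 is a leaf — visit 31.
Full in-order sequence: 33, 13, 21, 19, 22, 17, 15, 26, 5, 8, 32, 4, 37, 7, 9, 31.

33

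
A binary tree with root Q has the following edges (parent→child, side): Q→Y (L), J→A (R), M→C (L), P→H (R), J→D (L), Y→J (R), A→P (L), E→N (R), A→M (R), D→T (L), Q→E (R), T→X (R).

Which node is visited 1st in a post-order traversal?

X

Post-order visits the left subtree, then the right subtree, then the node.
At Q: go left to Y.
  At Y: no left child.
  At Y: go right to J.
    At J: go left to D.
      At D: go left to T.
        At T: no left child.
        At T: go right to X.
          X is a leaf — visit X.
        Visit T.
      At D: no right child.
      Visit D.
    At J: go right to A.
      At A: go left to P.
        At P: no left child.
        At P: go right to H.
          H is a leaf — visit H.
        Visit P.
      At A: go right to M.
        At M: go left to C.
          C is a leaf — visit C.
        At M: no right child.
        Visit M.
      Visit A.
    Visit J.
  Visit Y.
At Q: go right to E.
  At E: no left child.
  At E: go right to N.
    N is a leaf — visit N.
  Visit E.
Visit Q.
Full post-order sequence: X, T, D, H, P, C, M, A, J, Y, N, E, Q.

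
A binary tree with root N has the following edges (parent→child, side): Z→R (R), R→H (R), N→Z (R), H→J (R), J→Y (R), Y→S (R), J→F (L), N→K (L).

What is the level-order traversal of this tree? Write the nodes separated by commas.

N, K, Z, R, H, J, F, Y, S

Level-order visits nodes level by level from the root, left to right within each level.
Level 0: N
Level 1: K, Z
Level 2: R
Level 3: H
Level 4: J
Level 5: F, Y
Level 6: S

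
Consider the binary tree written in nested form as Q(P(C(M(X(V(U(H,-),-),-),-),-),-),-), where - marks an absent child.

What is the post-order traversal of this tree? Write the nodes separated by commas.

H, U, V, X, M, C, P, Q

Post-order visits the left subtree, then the right subtree, then the node.
At Q: go left to P.
  At P: go left to C.
    At C: go left to M.
      At M: go left to X.
        At X: go left to V.
          At V: go left to U.
            At U: go left to H.
              H is a leaf — visit H.
            At U: no right child.
            Visit U.
          At V: no right child.
          Visit V.
        At X: no right child.
        Visit X.
      At M: no right child.
      Visit M.
    At C: no right child.
    Visit C.
  At P: no right child.
  Visit P.
At Q: no right child.
Visit Q.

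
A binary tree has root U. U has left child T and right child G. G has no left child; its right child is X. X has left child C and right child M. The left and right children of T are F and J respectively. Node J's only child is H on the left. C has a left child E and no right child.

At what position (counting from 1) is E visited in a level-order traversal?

10

Level-order visits nodes level by level from the root, left to right within each level.
Level 0: U
Level 1: T, G
Level 2: F, J, X
Level 3: H, C, M
Level 4: E
Full level-order sequence: U, T, G, F, J, X, H, C, M, E.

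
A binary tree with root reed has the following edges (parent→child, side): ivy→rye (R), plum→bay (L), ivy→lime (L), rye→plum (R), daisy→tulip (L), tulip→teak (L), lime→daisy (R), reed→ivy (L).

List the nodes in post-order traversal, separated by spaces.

teak tulip daisy lime bay plum rye ivy reed

Post-order visits the left subtree, then the right subtree, then the node.
At reed: go left to ivy.
  At ivy: go left to lime.
    At lime: no left child.
    At lime: go right to daisy.
      At daisy: go left to tulip.
        At tulip: go left to teak.
          teak is a leaf — visit teak.
        At tulip: no right child.
        Visit tulip.
      At daisy: no right child.
      Visit daisy.
    Visit lime.
  At ivy: go right to rye.
    At rye: no left child.
    At rye: go right to plum.
      At plum: go left to bay.
        bay is a leaf — visit bay.
      At plum: no right child.
      Visit plum.
    Visit rye.
  Visit ivy.
At reed: no right child.
Visit reed.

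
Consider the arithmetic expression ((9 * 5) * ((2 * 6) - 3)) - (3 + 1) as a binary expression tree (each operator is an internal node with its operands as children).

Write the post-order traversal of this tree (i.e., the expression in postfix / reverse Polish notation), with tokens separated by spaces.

9 5 * 2 6 * 3 - * 3 1 + -

Post-order on an expression tree gives postfix notation: for each operator, emit left operand, right operand, then the operator.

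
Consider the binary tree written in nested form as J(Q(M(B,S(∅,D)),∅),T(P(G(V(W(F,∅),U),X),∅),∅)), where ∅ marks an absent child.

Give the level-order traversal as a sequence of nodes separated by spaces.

J Q T M P B S G D V X W U F

Level-order visits nodes level by level from the root, left to right within each level.
Level 0: J
Level 1: Q, T
Level 2: M, P
Level 3: B, S, G
Level 4: D, V, X
Level 5: W, U
Level 6: F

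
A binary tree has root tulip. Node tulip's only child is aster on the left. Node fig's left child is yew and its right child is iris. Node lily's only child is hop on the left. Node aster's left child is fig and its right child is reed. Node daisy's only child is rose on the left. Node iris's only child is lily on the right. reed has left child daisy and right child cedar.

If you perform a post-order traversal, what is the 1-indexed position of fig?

Post-order visits the left subtree, then the right subtree, then the node.
At tulip: go left to aster.
  At aster: go left to fig.
    At fig: go left to yew.
      yew is a leaf — visit yew.
    At fig: go right to iris.
      At iris: no left child.
      At iris: go right to lily.
        At lily: go left to hop.
          hop is a leaf — visit hop.
        At lily: no right child.
        Visit lily.
      Visit iris.
    Visit fig.
  At aster: go right to reed.
    At reed: go left to daisy.
      At daisy: go left to rose.
        rose is a leaf — visit rose.
      At daisy: no right child.
      Visit daisy.
    At reed: go right to cedar.
      cedar is a leaf — visit cedar.
    Visit reed.
  Visit aster.
At tulip: no right child.
Visit tulip.
Full post-order sequence: yew, hop, lily, iris, fig, rose, daisy, cedar, reed, aster, tulip.

5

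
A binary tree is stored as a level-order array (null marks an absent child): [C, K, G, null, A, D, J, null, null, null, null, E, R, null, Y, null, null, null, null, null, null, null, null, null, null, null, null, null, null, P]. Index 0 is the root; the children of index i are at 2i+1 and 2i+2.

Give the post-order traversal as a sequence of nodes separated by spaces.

A K E R D P Y J G C

Post-order visits the left subtree, then the right subtree, then the node.
At C: go left to K.
  At K: no left child.
  At K: go right to A.
    A is a leaf — visit A.
  Visit K.
At C: go right to G.
  At G: go left to D.
    At D: go left to E.
      E is a leaf — visit E.
    At D: go right to R.
      R is a leaf — visit R.
    Visit D.
  At G: go right to J.
    At J: no left child.
    At J: go right to Y.
      At Y: go left to P.
        P is a leaf — visit P.
      At Y: no right child.
      Visit Y.
    Visit J.
  Visit G.
Visit C.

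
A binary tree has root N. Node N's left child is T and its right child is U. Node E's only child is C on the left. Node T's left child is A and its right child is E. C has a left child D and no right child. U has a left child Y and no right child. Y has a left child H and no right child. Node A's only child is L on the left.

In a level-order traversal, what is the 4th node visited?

Level-order visits nodes level by level from the root, left to right within each level.
Level 0: N
Level 1: T, U
Level 2: A, E, Y
Level 3: L, C, H
Level 4: D
Full level-order sequence: N, T, U, A, E, Y, L, C, H, D.

A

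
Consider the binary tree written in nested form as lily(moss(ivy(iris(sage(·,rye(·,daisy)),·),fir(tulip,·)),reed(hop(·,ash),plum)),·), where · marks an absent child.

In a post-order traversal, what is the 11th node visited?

reed

Post-order visits the left subtree, then the right subtree, then the node.
At lily: go left to moss.
  At moss: go left to ivy.
    At ivy: go left to iris.
      At iris: go left to sage.
        At sage: no left child.
        At sage: go right to rye.
          At rye: no left child.
          At rye: go right to daisy.
            daisy is a leaf — visit daisy.
          Visit rye.
        Visit sage.
      At iris: no right child.
      Visit iris.
    At ivy: go right to fir.
      At fir: go left to tulip.
        tulip is a leaf — visit tulip.
      At fir: no right child.
      Visit fir.
    Visit ivy.
  At moss: go right to reed.
    At reed: go left to hop.
      At hop: no left child.
      At hop: go right to ash.
        ash is a leaf — visit ash.
      Visit hop.
    At reed: go right to plum.
      plum is a leaf — visit plum.
    Visit reed.
  Visit moss.
At lily: no right child.
Visit lily.
Full post-order sequence: daisy, rye, sage, iris, tulip, fir, ivy, ash, hop, plum, reed, moss, lily.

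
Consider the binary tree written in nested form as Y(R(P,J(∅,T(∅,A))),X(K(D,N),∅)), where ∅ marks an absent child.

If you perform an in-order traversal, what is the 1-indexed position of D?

7

In-order visits the left subtree, then the node, then the right subtree.
At Y: go left to R.
  At R: go left to P.
    P is a leaf — visit P.
  Visit R.
  At R: go right to J.
    At J: no left child.
    Visit J.
    At J: go right to T.
      At T: no left child.
      Visit T.
      At T: go right to A.
        A is a leaf — visit A.
Visit Y.
At Y: go right to X.
  At X: go left to K.
    At K: go left to D.
      D is a leaf — visit D.
    Visit K.
    At K: go right to N.
      N is a leaf — visit N.
  Visit X.
  At X: no right child.
Full in-order sequence: P, R, J, T, A, Y, D, K, N, X.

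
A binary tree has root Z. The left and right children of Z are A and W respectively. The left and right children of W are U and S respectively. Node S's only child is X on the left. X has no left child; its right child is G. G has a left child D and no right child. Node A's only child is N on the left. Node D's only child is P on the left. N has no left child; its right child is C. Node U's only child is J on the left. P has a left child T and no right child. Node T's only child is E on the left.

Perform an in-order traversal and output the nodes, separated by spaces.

In-order visits the left subtree, then the node, then the right subtree.
At Z: go left to A.
  At A: go left to N.
    At N: no left child.
    Visit N.
    At N: go right to C.
      C is a leaf — visit C.
  Visit A.
  At A: no right child.
Visit Z.
At Z: go right to W.
  At W: go left to U.
    At U: go left to J.
      J is a leaf — visit J.
    Visit U.
    At U: no right child.
  Visit W.
  At W: go right to S.
    At S: go left to X.
      At X: no left child.
      Visit X.
      At X: go right to G.
        At G: go left to D.
          At D: go left to P.
            At P: go left to T.
              At T: go left to E.
                E is a leaf — visit E.
              Visit T.
              At T: no right child.
            Visit P.
            At P: no right child.
          Visit D.
          At D: no right child.
        Visit G.
        At G: no right child.
    Visit S.
    At S: no right child.

N C A Z J U W X E T P D G S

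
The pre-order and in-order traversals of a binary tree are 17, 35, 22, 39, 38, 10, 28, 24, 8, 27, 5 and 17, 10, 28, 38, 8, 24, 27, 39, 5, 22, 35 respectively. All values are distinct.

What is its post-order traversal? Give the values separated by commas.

The first element of pre-order is the root; it splits in-order into left and right subtrees.
Root 17: left subtree has 0 nodes { }, right has 10 {10, 28, 38, 8, 24, 27, 39, 5, 22, 35}.
  Root 35: left subtree has 9 nodes {10, 28, 38, 8, 24, 27, 39, 5, 22}, right has 0 { }.
    Root 22: left subtree has 8 nodes {10, 28, 38, 8, 24, 27, 39, 5}, right has 0 { }.
      Root 39: left subtree has 6 nodes {10, 28, 38, 8, 24, 27}, right has 1 {5}.
        Root 38: left subtree has 2 nodes {10, 28}, right has 3 {8, 24, 27}.
          Root 10: left subtree has 0 nodes { }, right has 1 {28}.
          Root 24: left subtree has 1 node {8}, right has 1 {27}.

28, 10, 8, 27, 24, 38, 5, 39, 22, 35, 17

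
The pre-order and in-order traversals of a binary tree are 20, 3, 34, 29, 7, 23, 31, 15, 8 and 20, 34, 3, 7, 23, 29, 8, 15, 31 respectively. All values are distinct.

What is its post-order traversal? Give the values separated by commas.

34, 23, 7, 8, 15, 31, 29, 3, 20

The first element of pre-order is the root; it splits in-order into left and right subtrees.
Root 20: left subtree has 0 nodes { }, right has 8 {34, 3, 7, 23, 29, 8, 15, 31}.
  Root 3: left subtree has 1 node {34}, right has 6 {7, 23, 29, 8, 15, 31}.
    Root 29: left subtree has 2 nodes {7, 23}, right has 3 {8, 15, 31}.
      Root 7: left subtree has 0 nodes { }, right has 1 {23}.
      Root 31: left subtree has 2 nodes {8, 15}, right has 0 { }.
        Root 15: left subtree has 1 node {8}, right has 0 { }.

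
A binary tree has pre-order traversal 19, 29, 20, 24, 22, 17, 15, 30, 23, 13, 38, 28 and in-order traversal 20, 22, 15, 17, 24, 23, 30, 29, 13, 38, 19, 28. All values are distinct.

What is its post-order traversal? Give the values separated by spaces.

The first element of pre-order is the root; it splits in-order into left and right subtrees.
Root 19: left subtree has 10 nodes {20, 22, 15, 17, 24, 23, 30, 29, 13, 38}, right has 1 {28}.
  Root 29: left subtree has 7 nodes {20, 22, 15, 17, 24, 23, 30}, right has 2 {13, 38}.
    Root 20: left subtree has 0 nodes { }, right has 6 {22, 15, 17, 24, 23, 30}.
      Root 24: left subtree has 3 nodes {22, 15, 17}, right has 2 {23, 30}.
        Root 22: left subtree has 0 nodes { }, right has 2 {15, 17}.
          Root 17: left subtree has 1 node {15}, right has 0 { }.
        Root 30: left subtree has 1 node {23}, right has 0 { }.
    Root 13: left subtree has 0 nodes { }, right has 1 {38}.

15 17 22 23 30 24 20 38 13 29 28 19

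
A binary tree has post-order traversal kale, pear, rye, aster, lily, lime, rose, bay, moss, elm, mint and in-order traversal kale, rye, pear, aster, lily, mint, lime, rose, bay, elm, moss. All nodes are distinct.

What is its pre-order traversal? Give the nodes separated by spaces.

mint lily aster rye kale pear elm bay rose lime moss

The last element of post-order is the root; it splits in-order into left and right subtrees.
Root mint: left subtree has 5 nodes {kale, rye, pear, aster, lily}, right has 5 {lime, rose, bay, elm, moss}.
  Root lily: left subtree has 4 nodes {kale, rye, pear, aster}, right has 0 { }.
    Root aster: left subtree has 3 nodes {kale, rye, pear}, right has 0 { }.
      Root rye: left subtree has 1 node {kale}, right has 1 {pear}.
  Root elm: left subtree has 3 nodes {lime, rose, bay}, right has 1 {moss}.
    Root bay: left subtree has 2 nodes {lime, rose}, right has 0 { }.
      Root rose: left subtree has 1 node {lime}, right has 0 { }.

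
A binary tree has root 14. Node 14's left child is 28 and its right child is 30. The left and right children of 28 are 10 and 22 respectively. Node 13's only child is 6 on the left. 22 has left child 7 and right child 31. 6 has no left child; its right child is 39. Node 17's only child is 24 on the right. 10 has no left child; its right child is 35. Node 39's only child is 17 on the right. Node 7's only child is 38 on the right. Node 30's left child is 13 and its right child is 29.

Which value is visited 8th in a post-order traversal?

24

Post-order visits the left subtree, then the right subtree, then the node.
At 14: go left to 28.
  At 28: go left to 10.
    At 10: no left child.
    At 10: go right to 35.
      35 is a leaf — visit 35.
    Visit 10.
  At 28: go right to 22.
    At 22: go left to 7.
      At 7: no left child.
      At 7: go right to 38.
        38 is a leaf — visit 38.
      Visit 7.
    At 22: go right to 31.
      31 is a leaf — visit 31.
    Visit 22.
  Visit 28.
At 14: go right to 30.
  At 30: go left to 13.
    At 13: go left to 6.
      At 6: no left child.
      At 6: go right to 39.
        At 39: no left child.
        At 39: go right to 17.
          At 17: no left child.
          At 17: go right to 24.
            24 is a leaf — visit 24.
          Visit 17.
        Visit 39.
      Visit 6.
    At 13: no right child.
    Visit 13.
  At 30: go right to 29.
    29 is a leaf — visit 29.
  Visit 30.
Visit 14.
Full post-order sequence: 35, 10, 38, 7, 31, 22, 28, 24, 17, 39, 6, 13, 29, 30, 14.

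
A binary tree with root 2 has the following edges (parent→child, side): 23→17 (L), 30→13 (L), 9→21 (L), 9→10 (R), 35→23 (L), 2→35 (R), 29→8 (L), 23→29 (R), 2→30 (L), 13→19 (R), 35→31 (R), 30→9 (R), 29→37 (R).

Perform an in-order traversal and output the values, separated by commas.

13, 19, 30, 21, 9, 10, 2, 17, 23, 8, 29, 37, 35, 31

In-order visits the left subtree, then the node, then the right subtree.
At 2: go left to 30.
  At 30: go left to 13.
    At 13: no left child.
    Visit 13.
    At 13: go right to 19.
      19 is a leaf — visit 19.
  Visit 30.
  At 30: go right to 9.
    At 9: go left to 21.
      21 is a leaf — visit 21.
    Visit 9.
    At 9: go right to 10.
      10 is a leaf — visit 10.
Visit 2.
At 2: go right to 35.
  At 35: go left to 23.
    At 23: go left to 17.
      17 is a leaf — visit 17.
    Visit 23.
    At 23: go right to 29.
      At 29: go left to 8.
        8 is a leaf — visit 8.
      Visit 29.
      At 29: go right to 37.
        37 is a leaf — visit 37.
  Visit 35.
  At 35: go right to 31.
    31 is a leaf — visit 31.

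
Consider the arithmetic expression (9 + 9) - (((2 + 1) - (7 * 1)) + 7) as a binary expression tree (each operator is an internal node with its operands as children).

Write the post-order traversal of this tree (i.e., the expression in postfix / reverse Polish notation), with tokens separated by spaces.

Post-order on an expression tree gives postfix notation: for each operator, emit left operand, right operand, then the operator.

9 9 + 2 1 + 7 1 * - 7 + -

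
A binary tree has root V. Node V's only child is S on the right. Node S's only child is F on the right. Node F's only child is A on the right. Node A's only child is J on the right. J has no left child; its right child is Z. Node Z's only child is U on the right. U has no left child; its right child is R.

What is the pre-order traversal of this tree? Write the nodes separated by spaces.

Pre-order visits the node, then its left subtree, then its right subtree.
Visit V.
At V: no left child.
At V: go right to S.
  Visit S.
  At S: no left child.
  At S: go right to F.
    Visit F.
    At F: no left child.
    At F: go right to A.
      Visit A.
      At A: no left child.
      At A: go right to J.
        Visit J.
        At J: no left child.
        At J: go right to Z.
          Visit Z.
          At Z: no left child.
          At Z: go right to U.
            Visit U.
            At U: no left child.
            At U: go right to R.
              R is a leaf — visit R.

V S F A J Z U R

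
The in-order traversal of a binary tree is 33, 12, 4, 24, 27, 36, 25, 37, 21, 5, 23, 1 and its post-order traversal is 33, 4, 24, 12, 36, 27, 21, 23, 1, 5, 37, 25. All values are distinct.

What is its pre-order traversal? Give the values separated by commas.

The last element of post-order is the root; it splits in-order into left and right subtrees.
Root 25: left subtree has 6 nodes {33, 12, 4, 24, 27, 36}, right has 5 {37, 21, 5, 23, 1}.
  Root 27: left subtree has 4 nodes {33, 12, 4, 24}, right has 1 {36}.
    Root 12: left subtree has 1 node {33}, right has 2 {4, 24}.
      Root 24: left subtree has 1 node {4}, right has 0 { }.
  Root 37: left subtree has 0 nodes { }, right has 4 {21, 5, 23, 1}.
    Root 5: left subtree has 1 node {21}, right has 2 {23, 1}.
      Root 1: left subtree has 1 node {23}, right has 0 { }.

25, 27, 12, 33, 24, 4, 36, 37, 5, 21, 1, 23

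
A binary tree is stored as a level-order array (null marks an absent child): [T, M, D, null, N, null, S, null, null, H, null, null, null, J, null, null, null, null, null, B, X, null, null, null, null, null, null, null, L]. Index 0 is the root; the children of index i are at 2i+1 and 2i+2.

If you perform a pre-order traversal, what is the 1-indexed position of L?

Pre-order visits the node, then its left subtree, then its right subtree.
Visit T.
At T: go left to M.
  Visit M.
  At M: no left child.
  At M: go right to N.
    Visit N.
    At N: go left to H.
      Visit H.
      At H: go left to B.
        B is a leaf — visit B.
      At H: go right to X.
        X is a leaf — visit X.
    At N: no right child.
At T: go right to D.
  Visit D.
  At D: no left child.
  At D: go right to S.
    Visit S.
    At S: go left to J.
      Visit J.
      At J: no left child.
      At J: go right to L.
        L is a leaf — visit L.
    At S: no right child.
Full pre-order sequence: T, M, N, H, B, X, D, S, J, L.

10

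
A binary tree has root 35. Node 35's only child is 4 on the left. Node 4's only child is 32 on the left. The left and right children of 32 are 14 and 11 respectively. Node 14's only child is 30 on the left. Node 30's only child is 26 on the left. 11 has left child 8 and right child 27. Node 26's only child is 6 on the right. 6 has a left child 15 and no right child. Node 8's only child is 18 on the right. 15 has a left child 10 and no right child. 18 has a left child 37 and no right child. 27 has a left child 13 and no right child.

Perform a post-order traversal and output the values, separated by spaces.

Post-order visits the left subtree, then the right subtree, then the node.
At 35: go left to 4.
  At 4: go left to 32.
    At 32: go left to 14.
      At 14: go left to 30.
        At 30: go left to 26.
          At 26: no left child.
          At 26: go right to 6.
            At 6: go left to 15.
              At 15: go left to 10.
                10 is a leaf — visit 10.
              At 15: no right child.
              Visit 15.
            At 6: no right child.
            Visit 6.
          Visit 26.
        At 30: no right child.
        Visit 30.
      At 14: no right child.
      Visit 14.
    At 32: go right to 11.
      At 11: go left to 8.
        At 8: no left child.
        At 8: go right to 18.
          At 18: go left to 37.
            37 is a leaf — visit 37.
          At 18: no right child.
          Visit 18.
        Visit 8.
      At 11: go right to 27.
        At 27: go left to 13.
          13 is a leaf — visit 13.
        At 27: no right child.
        Visit 27.
      Visit 11.
    Visit 32.
  At 4: no right child.
  Visit 4.
At 35: no right child.
Visit 35.

10 15 6 26 30 14 37 18 8 13 27 11 32 4 35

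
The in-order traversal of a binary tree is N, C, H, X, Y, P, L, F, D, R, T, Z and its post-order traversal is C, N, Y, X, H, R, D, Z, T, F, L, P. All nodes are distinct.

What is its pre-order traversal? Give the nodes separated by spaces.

The last element of post-order is the root; it splits in-order into left and right subtrees.
Root P: left subtree has 5 nodes {N, C, H, X, Y}, right has 6 {L, F, D, R, T, Z}.
  Root H: left subtree has 2 nodes {N, C}, right has 2 {X, Y}.
    Root N: left subtree has 0 nodes { }, right has 1 {C}.
    Root X: left subtree has 0 nodes { }, right has 1 {Y}.
  Root L: left subtree has 0 nodes { }, right has 5 {F, D, R, T, Z}.
    Root F: left subtree has 0 nodes { }, right has 4 {D, R, T, Z}.
      Root T: left subtree has 2 nodes {D, R}, right has 1 {Z}.
        Root D: left subtree has 0 nodes { }, right has 1 {R}.

P H N C X Y L F T D R Z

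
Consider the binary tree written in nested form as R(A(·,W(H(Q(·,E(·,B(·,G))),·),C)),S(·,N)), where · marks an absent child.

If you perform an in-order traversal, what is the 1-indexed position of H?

In-order visits the left subtree, then the node, then the right subtree.
At R: go left to A.
  At A: no left child.
  Visit A.
  At A: go right to W.
    At W: go left to H.
      At H: go left to Q.
        At Q: no left child.
        Visit Q.
        At Q: go right to E.
          At E: no left child.
          Visit E.
          At E: go right to B.
            At B: no left child.
            Visit B.
            At B: go right to G.
              G is a leaf — visit G.
      Visit H.
      At H: no right child.
    Visit W.
    At W: go right to C.
      C is a leaf — visit C.
Visit R.
At R: go right to S.
  At S: no left child.
  Visit S.
  At S: go right to N.
    N is a leaf — visit N.
Full in-order sequence: A, Q, E, B, G, H, W, C, R, S, N.

6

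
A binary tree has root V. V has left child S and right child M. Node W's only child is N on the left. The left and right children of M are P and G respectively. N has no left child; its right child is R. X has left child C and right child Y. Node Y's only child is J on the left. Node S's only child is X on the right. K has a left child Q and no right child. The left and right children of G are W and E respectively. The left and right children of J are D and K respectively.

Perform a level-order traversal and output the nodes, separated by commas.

Level-order visits nodes level by level from the root, left to right within each level.
Level 0: V
Level 1: S, M
Level 2: X, P, G
Level 3: C, Y, W, E
Level 4: J, N
Level 5: D, K, R
Level 6: Q

V, S, M, X, P, G, C, Y, W, E, J, N, D, K, R, Q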